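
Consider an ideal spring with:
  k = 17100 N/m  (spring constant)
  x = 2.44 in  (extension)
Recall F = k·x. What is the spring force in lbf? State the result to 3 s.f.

238 lbf

From Hooke's law: F = kx.
k = 17100 N/m; x = 2.44 in = 0.06198 m.
F = 1060 N  (the unit combination reduces to kg·m/s² = N)
1060 N × (1 lbf / 4.448 N) = 238.3 lbf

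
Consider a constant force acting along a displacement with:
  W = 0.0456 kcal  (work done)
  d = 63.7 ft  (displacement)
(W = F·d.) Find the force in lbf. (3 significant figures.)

Rearranging: F = W/d.
W = 0.0456 kcal = 190.8 J; d = 63.7 ft = 19.42 m.
F = 9.827 N  (the unit combination reduces to kg·m/s² = N)
9.827 N × (1 lbf / 4.448 N) = 2.209 lbf

2.21 lbf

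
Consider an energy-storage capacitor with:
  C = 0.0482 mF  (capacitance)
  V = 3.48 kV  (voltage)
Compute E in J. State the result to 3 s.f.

292 J

Directly: E = ½CV².
C = 0.0482 mF = 4.820×10^-5 F; V = 3.48 kV = 3480 V.
E = 291.9 J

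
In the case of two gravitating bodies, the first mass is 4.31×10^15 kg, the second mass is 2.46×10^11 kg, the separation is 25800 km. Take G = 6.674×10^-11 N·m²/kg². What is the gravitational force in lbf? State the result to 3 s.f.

Directly: F = Gm₁m₂/r².
m₁ = 4.31×10^15 kg; m₂ = 2.46×10^11 kg; r = 25800 km = 2.580×10^7 m; G = 6.674×10^-11 N·m²/kg².
F = 106.3 N
106.3 N × (1 lbf / 4.448 N) = 23.90 lbf

23.9 lbf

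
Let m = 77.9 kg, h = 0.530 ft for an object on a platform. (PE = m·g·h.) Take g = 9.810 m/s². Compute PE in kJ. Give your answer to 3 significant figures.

Directly: PE = mgh.
m = 77.9 kg; h = 0.530 ft = 0.1615 m; g = 9.810 m/s².
PE = 123.5 J  (the unit combination reduces to kg·m²/s² = J)
123.5 J × (1 kJ / 1000 J) = 0.1235 kJ

0.123 kJ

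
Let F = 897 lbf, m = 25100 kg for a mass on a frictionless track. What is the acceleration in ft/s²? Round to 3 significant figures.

Solving F = m·a for a: a = F/m.
F = 897 lbf = 3990 N; m = 25100 kg.
a = 0.1590 m/s²
0.1590 m/s² × (1 ft/s² / 0.3048 m/s²) = 0.5215 ft/s²

0.522 ft/s²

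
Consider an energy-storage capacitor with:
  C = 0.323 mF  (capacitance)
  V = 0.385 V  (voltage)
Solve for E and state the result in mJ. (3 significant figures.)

Directly: E = ½CV².
C = 0.323 mF = 3.230×10^-4 F; V = 0.385 V.
E = 2.394×10^-5 J
2.394×10^-5 J × (1 mJ / 0.001000 J) = 0.02394 mJ

0.0239 mJ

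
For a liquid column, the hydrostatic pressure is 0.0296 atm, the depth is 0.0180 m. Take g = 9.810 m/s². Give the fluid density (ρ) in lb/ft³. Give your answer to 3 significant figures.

Solving P = ρ·g·h for ρ: ρ = P/(g·h).
P = 0.0296 atm = 2999 Pa; h = 0.0180 m; g = 9.810 m/s².
ρ = 16985 kg/m³
16985 kg/m³ × (1 lb/ft³ / 16.02 kg/m³) = 1060 lb/ft³

1060 lb/ft³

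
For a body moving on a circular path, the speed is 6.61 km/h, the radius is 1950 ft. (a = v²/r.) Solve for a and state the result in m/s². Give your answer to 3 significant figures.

Directly: a = v²/r.
v = 6.61 km/h = 1.836 m/s; r = 1950 ft = 594.4 m.
a = 0.005672 m/s²

0.00567 m/s²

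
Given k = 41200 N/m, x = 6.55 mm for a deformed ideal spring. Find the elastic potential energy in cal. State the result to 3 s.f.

Directly: U = ½kx².
k = 41200 N/m; x = 6.55 mm = 0.006550 m.
U = 0.8838 J
0.8838 J × (1 cal / 4.184 J) = 0.2112 cal

0.211 cal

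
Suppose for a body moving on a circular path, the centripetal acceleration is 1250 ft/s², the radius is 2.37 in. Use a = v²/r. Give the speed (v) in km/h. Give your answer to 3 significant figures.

Rearranging a = v²/r for v: v = √(a·r).
a = 1250 ft/s² = 381.0 m/s²; r = 2.37 in = 0.06020 m.
v = 4.789 m/s
4.789 m/s × (1 km/h / 0.2778 m/s) = 17.24 km/h

17.2 km/h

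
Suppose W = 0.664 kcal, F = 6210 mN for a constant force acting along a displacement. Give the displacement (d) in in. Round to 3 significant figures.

17600 in

Rearranging W = F·d for d: d = W/F.
W = 0.664 kcal = 2778 J; F = 6210 mN = 6.210 N.
d = 447.4 m
447.4 m × (1 in / 0.02540 m) = 17613 in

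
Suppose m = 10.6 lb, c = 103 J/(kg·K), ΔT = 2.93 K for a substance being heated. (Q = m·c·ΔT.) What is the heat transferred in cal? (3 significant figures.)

347 cal

Directly: Q = mcΔT.
m = 10.6 lb = 4.808 kg; c = 103 J/(kg·K); ΔT = 2.93 K.
Q = 1451 J
1451 J × (1 cal / 4.184 J) = 346.8 cal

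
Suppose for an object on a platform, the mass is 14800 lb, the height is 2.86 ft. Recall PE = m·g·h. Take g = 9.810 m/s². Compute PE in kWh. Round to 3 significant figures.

0.0159 kWh

PE is given directly by: PE = mgh.
m = 14800 lb = 6713 kg; h = 2.86 ft = 0.8717 m; g = 9.810 m/s².
PE = 57409 J  (the unit combination reduces to kg·m²/s² = J)
57409 J × (1 kWh / 3.600×10^6 J) = 0.01595 kWh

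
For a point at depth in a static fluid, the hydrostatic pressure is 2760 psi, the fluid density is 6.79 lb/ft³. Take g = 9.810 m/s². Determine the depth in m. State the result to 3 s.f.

17800 m

Solving P = ρ·g·h for h: h = P/(ρ·g).
P = 2760 psi = 1.903×10^7 Pa; ρ = 6.79 lb/ft³ = 108.8 kg/m³; g = 9.810 m/s².
h = 17835 m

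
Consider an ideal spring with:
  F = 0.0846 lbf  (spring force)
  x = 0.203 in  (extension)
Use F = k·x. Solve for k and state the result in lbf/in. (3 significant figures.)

0.417 lbf/in

From Hooke's law: k = F/x.
F = 0.0846 lbf = 0.3763 N; x = 0.203 in = 0.005156 m.
k = 72.98 N/m
72.98 N/m × (1 lbf/in / 175.1 N/m) = 0.4167 lbf/in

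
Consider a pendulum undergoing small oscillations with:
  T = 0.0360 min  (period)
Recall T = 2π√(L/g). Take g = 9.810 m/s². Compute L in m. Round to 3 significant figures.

Rearranging: L = g·(T/2π)².
T = 0.0360 min = 2.160 s; g = 9.810 m/s².
L = 1.159 m

1.16 m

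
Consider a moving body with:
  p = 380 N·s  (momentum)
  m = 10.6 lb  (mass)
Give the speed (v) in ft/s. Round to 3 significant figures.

Rearranging p = m·v for v: v = p/m.
p = 380 N·s = 380.0 kg·m/s; m = 10.6 lb = 4.808 kg.
v = 79.03 m/s
79.03 m/s × (1 ft/s / 0.3048 m/s) = 259.3 ft/s

259 ft/s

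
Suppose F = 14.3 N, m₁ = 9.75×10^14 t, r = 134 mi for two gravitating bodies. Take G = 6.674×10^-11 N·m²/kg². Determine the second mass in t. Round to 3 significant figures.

10.2 t

Solving F = G·m₁·m₂/r² for m₂: m₂ = F·r²/(G·m₁).
F = 14.3 N; m₁ = 9.75×10^14 t = 9.750×10^17 kg; r = 134 mi = 2.157×10^5 m; G = 6.674×10^-11 N·m²/kg².
m₂ = 10220 kg
10220 kg × (1 t / 1000 kg) = 10.22 t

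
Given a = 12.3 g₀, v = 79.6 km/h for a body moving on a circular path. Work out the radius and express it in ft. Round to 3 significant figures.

13.3 ft

Solving a = v²/r for r: r = v²/a.
a = 12.3 g₀ = 120.6 m/s²; v = 79.6 km/h = 22.11 m/s.
r = 4.053 m
4.053 m × (1 ft / 0.3048 m) = 13.30 ft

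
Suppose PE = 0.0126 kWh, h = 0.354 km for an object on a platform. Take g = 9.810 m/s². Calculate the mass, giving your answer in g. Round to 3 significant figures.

13100 g

Solving PE = m·g·h for m: m = PE/(g·h).
PE = 0.0126 kWh = 45360 J; h = 0.354 km = 354.0 m; g = 9.810 m/s².
m = 13.06 kg
13.06 kg × (1 g / 0.001000 kg) = 13062 g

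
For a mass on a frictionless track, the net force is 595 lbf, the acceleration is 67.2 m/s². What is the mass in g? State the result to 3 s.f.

From Newton's second law: m = F/a.
F = 595 lbf = 2647 N; a = 67.2 m/s².
m = 39.39 kg
39.39 kg × (1 g / 0.001000 kg) = 39385 g

39400 g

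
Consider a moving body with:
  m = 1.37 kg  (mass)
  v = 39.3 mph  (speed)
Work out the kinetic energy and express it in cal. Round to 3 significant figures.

50.5 cal

KE is given directly by: KE = ½mv².
m = 1.37 kg; v = 39.3 mph = 17.57 m/s.
KE = 211.4 J  (the unit combination reduces to kg·m²/s² = J)
211.4 J × (1 cal / 4.184 J) = 50.53 cal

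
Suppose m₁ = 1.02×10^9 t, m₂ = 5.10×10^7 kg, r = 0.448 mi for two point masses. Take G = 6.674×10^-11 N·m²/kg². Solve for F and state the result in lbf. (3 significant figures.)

F is given directly by: F = Gm₁m₂/r².
m₁ = 1.02×10^9 t = 1.020×10^12 kg; m₂ = 5.10×10^7 kg; r = 0.448 mi = 721.0 m; G = 6.674×10^-11 N·m²/kg².
F = 6679 N  (the unit combination reduces to kg·m/s² = N)
6679 N × (1 lbf / 4.448 N) = 1501 lbf

1500 lbf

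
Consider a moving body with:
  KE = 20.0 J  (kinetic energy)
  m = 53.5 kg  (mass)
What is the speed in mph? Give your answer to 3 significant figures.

Rearranging: v = √(2·KE/m).
KE = 20.0 J; m = 53.5 kg.
v = 0.8647 m/s
0.8647 m/s × (1 mph / 0.4470 m/s) = 1.934 mph

1.93 mph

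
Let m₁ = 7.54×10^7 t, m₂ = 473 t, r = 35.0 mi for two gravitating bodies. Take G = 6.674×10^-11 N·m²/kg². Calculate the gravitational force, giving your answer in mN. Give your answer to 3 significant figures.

0.750 mN

From Newton's law of gravitation: F = Gm₁m₂/r².
m₁ = 7.54×10^7 t = 7.540×10^10 kg; m₂ = 473 t = 4.730×10^5 kg; r = 35.0 mi = 56327 m; G = 6.674×10^-11 N·m²/kg².
F = 7.502×10^-4 N
7.502×10^-4 N × (1 mN / 0.001000 N) = 0.7502 mN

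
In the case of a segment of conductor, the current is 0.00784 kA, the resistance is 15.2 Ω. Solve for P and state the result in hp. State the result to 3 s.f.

1.25 hp

Directly: P = I²R.
I = 0.00784 kA = 7.840 A; R = 15.2 Ω.
P = 934.3 W
934.3 W × (1 hp / 745.7 W) = 1.253 hp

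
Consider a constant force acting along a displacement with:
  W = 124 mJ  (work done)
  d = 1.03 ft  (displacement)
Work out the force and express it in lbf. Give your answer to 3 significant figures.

0.0888 lbf

Solving W = F·d for F: F = W/d.
W = 124 mJ = 0.1240 J; d = 1.03 ft = 0.3139 m.
F = 0.3950 N
0.3950 N × (1 lbf / 4.448 N) = 0.08879 lbf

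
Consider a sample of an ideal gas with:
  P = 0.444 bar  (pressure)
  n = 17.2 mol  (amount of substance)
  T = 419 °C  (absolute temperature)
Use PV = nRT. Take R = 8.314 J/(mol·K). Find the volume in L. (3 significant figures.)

2230 L

Rearranging: V = nRT/P.
P = 0.444 bar = 44400 Pa; n = 17.2 mol; T = 419 °C = 692.1 K; R = 8.314 J/(mol·K).
V = 2.229 m³
2.229 m³ × (1 L / 0.001000 m³) = 2229 L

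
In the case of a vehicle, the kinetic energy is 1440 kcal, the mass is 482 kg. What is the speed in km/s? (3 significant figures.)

Rearranging KE = ½mv² for v: v = √(2·KE/m).
KE = 1440 kcal = 6.025×10^6 J; m = 482 kg.
v = 158.1 m/s
158.1 m/s × (1 km/s / 1000 m/s) = 0.1581 km/s

0.158 km/s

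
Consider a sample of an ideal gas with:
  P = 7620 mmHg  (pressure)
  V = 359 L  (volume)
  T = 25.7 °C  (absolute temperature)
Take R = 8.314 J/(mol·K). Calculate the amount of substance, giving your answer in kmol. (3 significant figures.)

0.147 kmol

Solving PV = nRT for n: n = PV/(RT).
P = 7620 mmHg = 1.016×10^6 Pa; V = 359 L = 0.3590 m³; T = 25.7 °C = 298.8 K; R = 8.314 J/(mol·K).
n = 146.8 mol
146.8 mol × (1 kmol / 1000 mol) = 0.1468 kmol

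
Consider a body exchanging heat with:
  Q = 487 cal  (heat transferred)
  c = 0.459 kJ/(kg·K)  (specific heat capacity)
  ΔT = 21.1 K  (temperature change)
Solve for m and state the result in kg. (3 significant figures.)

Solving Q = m·c·ΔT for m: m = Q/(c·ΔT).
Q = 487 cal = 2038 J; c = 0.459 kJ/(kg·K) = 459.0 J/(kg·K); ΔT = 21.1 K.
m = 0.2104 kg

0.210 kg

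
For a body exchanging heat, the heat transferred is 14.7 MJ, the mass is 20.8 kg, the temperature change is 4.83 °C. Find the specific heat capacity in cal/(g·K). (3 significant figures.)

35.0 cal/(g·K)

Rearranging Q = m·c·ΔT for c: c = Q/(m·ΔT).
Q = 14.7 MJ = 1.470×10^7 J; m = 20.8 kg; ΔT = 4.83 °C = 4.830 K.
c = 1.463×10^5 J/(kg·K)
1.463×10^5 J/(kg·K) × (1 cal/(g·K) / 4184 J/(kg·K)) = 34.97 cal/(g·K)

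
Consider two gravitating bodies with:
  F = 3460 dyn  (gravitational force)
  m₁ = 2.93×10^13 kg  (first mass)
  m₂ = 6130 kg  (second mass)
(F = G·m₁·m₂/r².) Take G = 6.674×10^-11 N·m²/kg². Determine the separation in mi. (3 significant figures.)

Rearranging F = G·m₁·m₂/r² for r: r = √(G·m₁m₂/F).
F = 3460 dyn = 0.03460 N; m₁ = 2.93×10^13 kg; m₂ = 6130 kg; G = 6.674×10^-11 N·m²/kg².
r = 18613 m
18613 m × (1 mi / 1609 m) = 11.57 mi

11.6 mi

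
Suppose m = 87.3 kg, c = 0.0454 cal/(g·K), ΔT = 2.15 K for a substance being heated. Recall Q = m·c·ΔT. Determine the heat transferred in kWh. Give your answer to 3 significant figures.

0.00990 kWh

Q is given directly by: Q = mcΔT.
m = 87.3 kg; c = 0.0454 cal/(g·K) = 190.0 J/(kg·K); ΔT = 2.15 K.
Q = 35653 J
35653 J × (1 kWh / 3.600×10^6 J) = 0.009904 kWh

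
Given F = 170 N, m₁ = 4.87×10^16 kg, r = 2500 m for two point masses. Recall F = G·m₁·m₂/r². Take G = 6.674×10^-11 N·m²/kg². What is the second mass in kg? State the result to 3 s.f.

327 kg

Solving F = G·m₁·m₂/r² for m₂: m₂ = F·r²/(G·m₁).
F = 170 N; m₁ = 4.87×10^16 kg; r = 2500 m; G = 6.674×10^-11 N·m²/kg².
m₂ = 326.9 kg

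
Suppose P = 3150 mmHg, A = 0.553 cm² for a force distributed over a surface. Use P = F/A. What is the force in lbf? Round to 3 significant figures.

Solving P = F/A for F: F = P·A.
P = 3150 mmHg = 4.200×10^5 Pa; A = 0.553 cm² = 5.530×10^-5 m².
F = 23.22 N
23.22 N × (1 lbf / 4.448 N) = 5.221 lbf

5.22 lbf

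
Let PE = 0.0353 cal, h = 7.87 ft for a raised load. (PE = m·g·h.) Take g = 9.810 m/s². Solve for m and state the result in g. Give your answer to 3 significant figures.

6.28 g

Rearranging: m = PE/(g·h).
PE = 0.0353 cal = 0.1477 J; h = 7.87 ft = 2.399 m; g = 9.810 m/s².
m = 0.006276 kg
0.006276 kg × (1 g / 0.001000 kg) = 6.276 g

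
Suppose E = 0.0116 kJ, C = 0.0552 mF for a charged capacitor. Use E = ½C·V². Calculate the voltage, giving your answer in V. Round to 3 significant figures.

648 V

Rearranging E = ½C·V² for V: V = √(2E/C).
E = 0.0116 kJ = 11.60 J; C = 0.0552 mF = 5.520×10^-5 F.
V = 648.3 V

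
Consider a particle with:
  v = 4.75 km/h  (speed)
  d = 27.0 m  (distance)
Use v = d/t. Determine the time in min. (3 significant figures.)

Rearranging: t = d/v.
v = 4.75 km/h = 1.319 m/s; d = 27.0 m.
t = 20.46 s
20.46 s × (1 min / 60.00 s) = 0.3411 min

0.341 min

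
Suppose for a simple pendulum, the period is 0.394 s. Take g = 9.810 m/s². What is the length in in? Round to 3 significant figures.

Rearranging T = 2π√(L/g) for L: L = g·(T/2π)².
T = 0.394 s; g = 9.810 m/s².
L = 0.03857 m
0.03857 m × (1 in / 0.02540 m) = 1.519 in

1.52 in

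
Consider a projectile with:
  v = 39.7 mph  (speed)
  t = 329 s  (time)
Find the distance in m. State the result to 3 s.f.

5840 m

Solving v = d/t for d: d = v·t.
v = 39.7 mph = 17.75 m/s; t = 329 s.
d = 5839 m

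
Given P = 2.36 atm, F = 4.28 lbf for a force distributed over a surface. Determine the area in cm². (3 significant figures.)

0.796 cm²

Rearranging P = F/A for A: A = F/P.
P = 2.36 atm = 2.391×10^5 Pa; F = 4.28 lbf = 19.04 N.
A = 7.962×10^-5 m²
7.962×10^-5 m² × (1 cm² / 1.000×10^-4 m²) = 0.7962 cm²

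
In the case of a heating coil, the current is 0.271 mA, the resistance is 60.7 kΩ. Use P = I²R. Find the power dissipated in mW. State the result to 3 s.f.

P is given directly by: P = I²R.
I = 0.271 mA = 2.710×10^-4 A; R = 60.7 kΩ = 60700 Ω.
P = 0.004458 W
0.004458 W × (1 mW / 0.001000 W) = 4.458 mW

4.46 mW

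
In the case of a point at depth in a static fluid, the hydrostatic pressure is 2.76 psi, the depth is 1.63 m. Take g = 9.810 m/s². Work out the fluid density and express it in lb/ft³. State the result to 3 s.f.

Rearranging P = ρ·g·h for ρ: ρ = P/(g·h).
P = 2.76 psi = 19030 Pa; h = 1.63 m; g = 9.810 m/s².
ρ = 1190 kg/m³
1190 kg/m³ × (1 lb/ft³ / 16.02 kg/m³) = 74.29 lb/ft³

74.3 lb/ft³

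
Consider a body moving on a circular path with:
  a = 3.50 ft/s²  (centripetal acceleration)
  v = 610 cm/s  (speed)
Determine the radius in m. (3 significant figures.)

Solving a = v²/r for r: r = v²/a.
a = 3.50 ft/s² = 1.067 m/s²; v = 610 cm/s = 6.100 m/s.
r = 34.88 m

34.9 m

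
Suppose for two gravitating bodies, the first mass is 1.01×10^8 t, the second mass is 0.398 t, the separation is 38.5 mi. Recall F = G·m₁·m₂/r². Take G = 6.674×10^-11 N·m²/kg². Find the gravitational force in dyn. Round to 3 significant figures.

0.0699 dyn

From Newton's law of gravitation: F = Gm₁m₂/r².
m₁ = 1.01×10^8 t = 1.010×10^11 kg; m₂ = 0.398 t = 398.0 kg; r = 38.5 mi = 61960 m; G = 6.674×10^-11 N·m²/kg².
F = 6.988×10^-7 N  (the unit combination reduces to kg·m/s² = N)
6.988×10^-7 N × (1 dyn / 1.000×10^-5 N) = 0.06988 dyn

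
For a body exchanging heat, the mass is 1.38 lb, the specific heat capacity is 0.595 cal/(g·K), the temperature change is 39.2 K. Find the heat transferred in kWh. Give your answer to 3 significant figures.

Directly: Q = mcΔT.
m = 1.38 lb = 0.6260 kg; c = 0.595 cal/(g·K) = 2489 J/(kg·K); ΔT = 39.2 K.
Q = 61086 J  (the unit combination reduces to kg·m²/s² = J)
61086 J × (1 kWh / 3.600×10^6 J) = 0.01697 kWh

0.0170 kWh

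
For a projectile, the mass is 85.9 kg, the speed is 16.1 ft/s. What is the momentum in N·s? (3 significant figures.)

Directly: p = mv.
m = 85.9 kg; v = 16.1 ft/s = 4.907 m/s.
p = 421.5 kg·m/s
Since 1 N·s = 1 kg·m/s, 421.5 N·s.

422 N·s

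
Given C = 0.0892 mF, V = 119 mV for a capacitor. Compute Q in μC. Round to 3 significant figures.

10.6 μC

Rearranging C = Q/V for Q: Q = CV.
C = 0.0892 mF = 8.920×10^-5 F; V = 119 mV = 0.1190 V.
Q = 1.061×10^-5 C  (the unit combination reduces to A·s = C)
1.061×10^-5 C × (1 μC / 1.000×10^-6 C) = 10.61 μC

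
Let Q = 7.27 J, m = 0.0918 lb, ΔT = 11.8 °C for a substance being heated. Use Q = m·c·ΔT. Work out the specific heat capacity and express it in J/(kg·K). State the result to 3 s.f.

Rearranging Q = m·c·ΔT for c: c = Q/(m·ΔT).
Q = 7.27 J; m = 0.0918 lb = 0.04164 kg; ΔT = 11.8 °C = 11.80 K.
c = 14.80 J/(kg·K)

14.8 J/(kg·K)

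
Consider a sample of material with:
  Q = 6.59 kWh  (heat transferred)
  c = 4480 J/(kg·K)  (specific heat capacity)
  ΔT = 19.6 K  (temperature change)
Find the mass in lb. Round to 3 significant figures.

596 lb

Rearranging: m = Q/(c·ΔT).
Q = 6.59 kWh = 2.372×10^7 J; c = 4480 J/(kg·K); ΔT = 19.6 K.
m = 270.2 kg
270.2 kg × (1 lb / 0.4536 kg) = 595.6 lb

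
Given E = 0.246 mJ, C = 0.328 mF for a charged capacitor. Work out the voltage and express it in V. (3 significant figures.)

Rearranging E = ½C·V² for V: V = √(2E/C).
E = 0.246 mJ = 2.460×10^-4 J; C = 0.328 mF = 3.280×10^-4 F.
V = 1.225 V  (the unit combination reduces to kg·m²/(A·s³) = V)

1.22 V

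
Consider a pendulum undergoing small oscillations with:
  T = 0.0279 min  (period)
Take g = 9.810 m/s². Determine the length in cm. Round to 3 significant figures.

Rearranging T = 2π√(L/g) for L: L = g·(T/2π)².
T = 0.0279 min = 1.674 s; g = 9.810 m/s².
L = 0.6963 m
0.6963 m × (1 cm / 0.01000 m) = 69.63 cm

69.6 cm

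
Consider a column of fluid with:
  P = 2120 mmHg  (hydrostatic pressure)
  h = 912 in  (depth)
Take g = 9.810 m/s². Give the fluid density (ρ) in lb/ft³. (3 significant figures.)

Solving P = ρ·g·h for ρ: ρ = P/(g·h).
P = 2120 mmHg = 2.826×10^5 Pa; h = 912 in = 23.16 m; g = 9.810 m/s².
ρ = 1244 kg/m³
1244 kg/m³ × (1 lb/ft³ / 16.02 kg/m³) = 77.65 lb/ft³

77.6 lb/ft³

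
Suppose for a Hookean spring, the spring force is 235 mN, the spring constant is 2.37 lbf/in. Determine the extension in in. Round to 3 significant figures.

Rearranging F = k·x for x: x = F/k.
F = 235 mN = 0.2350 N; k = 2.37 lbf/in = 415.1 N/m.
x = 5.662×10^-4 m
5.662×10^-4 m × (1 in / 0.02540 m) = 0.02229 in

0.0223 in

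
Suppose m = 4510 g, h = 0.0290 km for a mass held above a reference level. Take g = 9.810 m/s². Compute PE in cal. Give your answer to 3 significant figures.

307 cal

PE is given directly by: PE = mgh.
m = 4510 g = 4.510 kg; h = 0.0290 km = 29.00 m; g = 9.810 m/s².
PE = 1283 J
1283 J × (1 cal / 4.184 J) = 306.7 cal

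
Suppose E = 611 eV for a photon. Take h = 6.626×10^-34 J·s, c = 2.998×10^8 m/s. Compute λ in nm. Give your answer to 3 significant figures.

Rearranging E = h·c/λ for λ: λ = hc/E.
E = 611 eV = 9.789×10^-17 J; h = 6.626×10^-34 J·s; c = 2.998×10^8 m/s.
λ = 2.029×10^-9 m
2.029×10^-9 m × (1 nm / 1.000×10^-9 m) = 2.029 nm

2.03 nm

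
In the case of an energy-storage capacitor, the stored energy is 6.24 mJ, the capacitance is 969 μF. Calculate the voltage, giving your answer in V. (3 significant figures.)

3.59 V

Rearranging E = ½C·V² for V: V = √(2E/C).
E = 6.24 mJ = 0.006240 J; C = 969 μF = 9.690×10^-4 F.
V = 3.589 V  (the unit combination reduces to kg·m²/(A·s³) = V)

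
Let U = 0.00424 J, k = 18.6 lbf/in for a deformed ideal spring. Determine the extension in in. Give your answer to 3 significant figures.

Rearranging: x = √(2U/k).
U = 0.00424 J; k = 18.6 lbf/in = 3257 N/m.
x = 0.001613 m
0.001613 m × (1 in / 0.02540 m) = 0.06352 in

0.0635 in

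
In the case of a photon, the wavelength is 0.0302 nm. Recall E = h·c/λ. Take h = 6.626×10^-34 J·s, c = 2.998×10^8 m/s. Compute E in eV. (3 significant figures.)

41100 eV

E is given directly by: E = hc/λ.
λ = 0.0302 nm = 3.020×10^-11 m; h = 6.626×10^-34 J·s; c = 2.998×10^8 m/s.
E = 6.578×10^-15 J  (the unit combination reduces to kg·m²/s² = J)
6.578×10^-15 J × (1 eV / 1.602×10^-19 J) = 41055 eV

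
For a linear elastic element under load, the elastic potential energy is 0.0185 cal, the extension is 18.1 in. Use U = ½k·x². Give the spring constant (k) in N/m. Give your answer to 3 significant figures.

0.732 N/m

Solving U = ½k·x² for k: k = 2U/x².
U = 0.0185 cal = 0.07740 J; x = 18.1 in = 0.4597 m.
k = 0.7324 N/m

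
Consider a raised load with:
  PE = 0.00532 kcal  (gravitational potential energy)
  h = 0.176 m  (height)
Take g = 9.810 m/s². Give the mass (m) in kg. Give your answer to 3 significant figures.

Solving PE = m·g·h for m: m = PE/(g·h).
PE = 0.00532 kcal = 22.26 J; h = 0.176 m; g = 9.810 m/s².
m = 12.89 kg

12.9 kg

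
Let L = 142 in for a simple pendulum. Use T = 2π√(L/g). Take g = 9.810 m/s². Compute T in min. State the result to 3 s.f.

T is given directly by: T = 2π√(L/g).
L = 142 in = 3.607 m; g = 9.810 m/s².
T = 3.810 s
3.810 s × (1 min / 60.00 s) = 0.06350 min

0.0635 min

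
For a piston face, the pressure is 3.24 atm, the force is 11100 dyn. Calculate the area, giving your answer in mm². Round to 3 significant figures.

Rearranging P = F/A for A: A = F/P.
P = 3.24 atm = 3.283×10^5 Pa; F = 11100 dyn = 0.1110 N.
A = 3.381×10^-7 m²
3.381×10^-7 m² × (1 mm² / 1.000×10^-6 m²) = 0.3381 mm²

0.338 mm²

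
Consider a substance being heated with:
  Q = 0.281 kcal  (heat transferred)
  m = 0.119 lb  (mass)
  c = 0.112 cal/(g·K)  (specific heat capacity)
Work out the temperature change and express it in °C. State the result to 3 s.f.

Rearranging: ΔT = Q/(m·c).
Q = 0.281 kcal = 1176 J; m = 0.119 lb = 0.05398 kg; c = 0.112 cal/(g·K) = 468.6 J/(kg·K).
ΔT = 46.48 K
Since 1 °C = 1 K, 46.48 °C.

46.5 °C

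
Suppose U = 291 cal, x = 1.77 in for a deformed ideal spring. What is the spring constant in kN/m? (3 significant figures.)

Rearranging U = ½k·x² for k: k = 2U/x².
U = 291 cal = 1218 J; x = 1.77 in = 0.04496 m.
k = 1.205×10^6 N/m
1.205×10^6 N/m × (1 kN/m / 1000 N/m) = 1205 kN/m

1200 kN/m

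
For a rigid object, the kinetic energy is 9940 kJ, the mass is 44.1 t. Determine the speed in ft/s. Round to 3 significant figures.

69.7 ft/s

Solving KE = ½mv² for v: v = √(2·KE/m).
KE = 9940 kJ = 9.940×10^6 J; m = 44.1 t = 44100 kg.
v = 21.23 m/s
21.23 m/s × (1 ft/s / 0.3048 m/s) = 69.66 ft/s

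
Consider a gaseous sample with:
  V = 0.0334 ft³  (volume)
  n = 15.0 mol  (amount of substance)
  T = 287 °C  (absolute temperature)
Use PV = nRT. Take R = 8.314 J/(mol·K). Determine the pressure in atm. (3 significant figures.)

729 atm

From the ideal-gas law: P = nRT/V.
V = 0.0334 ft³ = 9.458×10^-4 m³; n = 15.0 mol; T = 287 °C = 560.1 K; R = 8.314 J/(mol·K).
P = 7.386×10^7 Pa
7.386×10^7 Pa × (1 atm / 1.013×10^5 Pa) = 728.9 atm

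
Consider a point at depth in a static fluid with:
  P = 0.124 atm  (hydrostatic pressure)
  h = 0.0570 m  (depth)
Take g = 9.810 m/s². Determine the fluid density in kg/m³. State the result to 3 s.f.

22500 kg/m³

Solving P = ρ·g·h for ρ: ρ = P/(g·h).
P = 0.124 atm = 12564 Pa; h = 0.0570 m; g = 9.810 m/s².
ρ = 22470 kg/m³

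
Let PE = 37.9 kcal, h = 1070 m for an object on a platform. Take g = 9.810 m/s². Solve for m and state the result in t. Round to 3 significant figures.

0.0151 t

Solving PE = m·g·h for m: m = PE/(g·h).
PE = 37.9 kcal = 1.586×10^5 J; h = 1070 m; g = 9.810 m/s².
m = 15.11 kg
15.11 kg × (1 t / 1000 kg) = 0.01511 t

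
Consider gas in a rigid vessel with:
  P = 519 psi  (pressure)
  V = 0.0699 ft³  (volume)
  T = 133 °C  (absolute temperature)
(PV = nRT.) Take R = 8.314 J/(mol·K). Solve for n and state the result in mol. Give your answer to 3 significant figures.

Rearranging PV = nRT for n: n = PV/(RT).
P = 519 psi = 3.578×10^6 Pa; V = 0.0699 ft³ = 0.001979 m³; T = 133 °C = 406.1 K; R = 8.314 J/(mol·K).
n = 2.098 mol

2.10 mol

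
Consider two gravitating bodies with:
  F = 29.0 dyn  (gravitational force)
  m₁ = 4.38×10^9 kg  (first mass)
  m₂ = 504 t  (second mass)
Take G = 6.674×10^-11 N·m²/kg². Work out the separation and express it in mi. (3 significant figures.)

14.0 mi

From Newton's law of gravitation: r = √(G·m₁m₂/F).
F = 29.0 dyn = 2.900×10^-4 N; m₁ = 4.38×10^9 kg; m₂ = 504 t = 5.040×10^5 kg; G = 6.674×10^-11 N·m²/kg².
r = 22540 m
22540 m × (1 mi / 1609 m) = 14.01 mi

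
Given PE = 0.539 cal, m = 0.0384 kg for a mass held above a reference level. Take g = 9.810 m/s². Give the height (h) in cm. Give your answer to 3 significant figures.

Rearranging PE = m·g·h for h: h = PE/(m·g).
PE = 0.539 cal = 2.255 J; m = 0.0384 kg; g = 9.810 m/s².
h = 5.987 m
5.987 m × (1 cm / 0.01000 m) = 598.7 cm

599 cm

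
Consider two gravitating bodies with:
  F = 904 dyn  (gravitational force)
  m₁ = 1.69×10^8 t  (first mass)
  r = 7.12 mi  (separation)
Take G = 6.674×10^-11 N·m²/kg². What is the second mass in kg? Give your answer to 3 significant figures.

Rearranging: m₂ = F·r²/(G·m₁).
F = 904 dyn = 0.009040 N; m₁ = 1.69×10^8 t = 1.690×10^11 kg; r = 7.12 mi = 11459 m; G = 6.674×10^-11 N·m²/kg².
m₂ = 1.052×10^5 kg

1.05×10^5 kg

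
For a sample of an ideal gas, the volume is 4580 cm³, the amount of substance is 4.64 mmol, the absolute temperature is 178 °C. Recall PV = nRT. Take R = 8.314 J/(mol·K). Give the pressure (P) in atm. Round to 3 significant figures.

Directly: P = nRT/V.
V = 4580 cm³ = 0.004580 m³; n = 4.64 mmol = 0.004640 mol; T = 178 °C = 451.1 K; R = 8.314 J/(mol·K).
P = 3800 Pa  (the unit combination reduces to kg/(m·s²) = Pa)
3800 Pa × (1 atm / 1.013×10^5 Pa) = 0.03750 atm

0.0375 atm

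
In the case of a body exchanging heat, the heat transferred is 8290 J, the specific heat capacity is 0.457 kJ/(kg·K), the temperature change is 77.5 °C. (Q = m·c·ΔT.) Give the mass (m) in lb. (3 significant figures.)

0.516 lb

Rearranging Q = m·c·ΔT for m: m = Q/(c·ΔT).
Q = 8290 J; c = 0.457 kJ/(kg·K) = 457.0 J/(kg·K); ΔT = 77.5 °C = 77.50 K.
m = 0.2341 kg
0.2341 kg × (1 lb / 0.4536 kg) = 0.5160 lb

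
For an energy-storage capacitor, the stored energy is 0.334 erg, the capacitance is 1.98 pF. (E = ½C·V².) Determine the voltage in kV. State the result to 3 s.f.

Rearranging: V = √(2E/C).
E = 0.334 erg = 3.340×10^-8 J; C = 1.98 pF = 1.980×10^-12 F.
V = 183.7 V
183.7 V × (1 kV / 1000 V) = 0.1837 kV

0.184 kV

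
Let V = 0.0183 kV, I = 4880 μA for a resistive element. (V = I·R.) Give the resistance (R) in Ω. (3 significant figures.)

From Ohm's law: R = V/I.
V = 0.0183 kV = 18.30 V; I = 4880 μA = 0.004880 A.
R = 3750 Ω

3750 Ω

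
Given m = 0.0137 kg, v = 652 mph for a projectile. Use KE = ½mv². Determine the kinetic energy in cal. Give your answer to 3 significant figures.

139 cal

Directly: KE = ½mv².
m = 0.0137 kg; v = 652 mph = 291.5 m/s.
KE = 581.9 J
581.9 J × (1 cal / 4.184 J) = 139.1 cal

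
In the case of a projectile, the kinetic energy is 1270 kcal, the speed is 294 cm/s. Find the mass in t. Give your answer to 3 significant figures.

Rearranging KE = ½mv² for m: m = 2·KE/v².
KE = 1270 kcal = 5.314×10^6 J; v = 294 cm/s = 2.940 m/s.
m = 1.230×10^6 kg
1.230×10^6 kg × (1 t / 1000 kg) = 1230 t

1230 t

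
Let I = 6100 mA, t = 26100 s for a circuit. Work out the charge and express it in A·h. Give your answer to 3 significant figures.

44.2 A·h

q is given directly by: q = It.
I = 6100 mA = 6.100 A; t = 26100 s.
q = 1.592×10^5 C
1.592×10^5 C × (1 A·h / 3600 C) = 44.23 A·h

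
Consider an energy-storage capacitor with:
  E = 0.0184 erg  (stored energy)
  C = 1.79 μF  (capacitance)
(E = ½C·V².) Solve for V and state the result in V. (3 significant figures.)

Rearranging: V = √(2E/C).
E = 0.0184 erg = 1.840×10^-9 J; C = 1.79 μF = 1.790×10^-6 F.
V = 0.04534 V

0.0453 V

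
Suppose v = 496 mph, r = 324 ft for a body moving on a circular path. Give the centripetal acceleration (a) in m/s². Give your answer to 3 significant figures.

498 m/s²

a is given directly by: a = v²/r.
v = 496 mph = 221.7 m/s; r = 324 ft = 98.76 m.
a = 497.8 m/s²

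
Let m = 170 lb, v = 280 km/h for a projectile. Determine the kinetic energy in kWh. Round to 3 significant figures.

0.0648 kWh

Directly: KE = ½mv².
m = 170 lb = 77.11 kg; v = 280 km/h = 77.78 m/s.
KE = 2.332×10^5 J
2.332×10^5 J × (1 kWh / 3.600×10^6 J) = 0.06479 kWh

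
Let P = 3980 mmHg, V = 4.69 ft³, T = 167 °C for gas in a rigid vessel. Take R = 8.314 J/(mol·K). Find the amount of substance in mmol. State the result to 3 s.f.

From the ideal-gas law: n = PV/(RT).
P = 3980 mmHg = 5.306×10^5 Pa; V = 4.69 ft³ = 0.1328 m³; T = 167 °C = 440.1 K; R = 8.314 J/(mol·K).
n = 19.26 mol
19.26 mol × (1 mmol / 0.001000 mol) = 19257 mmol

19300 mmol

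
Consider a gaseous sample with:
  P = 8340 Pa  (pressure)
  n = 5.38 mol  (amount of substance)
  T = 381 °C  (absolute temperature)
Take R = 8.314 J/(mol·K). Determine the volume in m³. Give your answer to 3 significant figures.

From the ideal-gas law: V = nRT/P.
P = 8340 Pa; n = 5.38 mol; T = 381 °C = 654.1 K; R = 8.314 J/(mol·K).
V = 3.508 m³

3.51 m³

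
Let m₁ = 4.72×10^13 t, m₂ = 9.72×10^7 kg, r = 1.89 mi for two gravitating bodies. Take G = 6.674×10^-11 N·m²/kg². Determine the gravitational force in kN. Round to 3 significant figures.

From Newton's law of gravitation: F = Gm₁m₂/r².
m₁ = 4.72×10^13 t = 4.720×10^16 kg; m₂ = 9.72×10^7 kg; r = 1.89 mi = 3042 m; G = 6.674×10^-11 N·m²/kg².
F = 3.310×10^7 N
3.310×10^7 N × (1 kN / 1000 N) = 33096 kN

33100 kN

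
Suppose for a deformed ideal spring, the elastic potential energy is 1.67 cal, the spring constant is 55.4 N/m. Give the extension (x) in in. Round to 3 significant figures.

Rearranging: x = √(2U/k).
U = 1.67 cal = 6.987 J; k = 55.4 N/m.
x = 0.5022 m
0.5022 m × (1 in / 0.02540 m) = 19.77 in

19.8 in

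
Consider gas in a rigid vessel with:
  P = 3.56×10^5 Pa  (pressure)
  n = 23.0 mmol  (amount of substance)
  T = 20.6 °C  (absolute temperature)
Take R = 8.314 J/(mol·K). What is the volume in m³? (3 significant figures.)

Rearranging: V = nRT/P.
P = 3.56×10^5 Pa; n = 23.0 mmol = 0.02300 mol; T = 20.6 °C = 293.8 K; R = 8.314 J/(mol·K).
V = 1.578×10^-4 m³

1.58×10^-4 m³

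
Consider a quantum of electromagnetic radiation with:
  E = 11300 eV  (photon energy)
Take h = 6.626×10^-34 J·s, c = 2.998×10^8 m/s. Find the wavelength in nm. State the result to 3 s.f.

Solving E = h·c/λ for λ: λ = hc/E.
E = 11300 eV = 1.810×10^-15 J; h = 6.626×10^-34 J·s; c = 2.998×10^8 m/s.
λ = 1.097×10^-10 m
1.097×10^-10 m × (1 nm / 1.000×10^-9 m) = 0.1097 nm

0.110 nm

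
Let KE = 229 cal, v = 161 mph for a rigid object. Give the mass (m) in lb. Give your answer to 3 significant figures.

0.816 lb

Rearranging: m = 2·KE/v².
KE = 229 cal = 958.1 J; v = 161 mph = 71.97 m/s.
m = 0.3699 kg
0.3699 kg × (1 lb / 0.4536 kg) = 0.8155 lb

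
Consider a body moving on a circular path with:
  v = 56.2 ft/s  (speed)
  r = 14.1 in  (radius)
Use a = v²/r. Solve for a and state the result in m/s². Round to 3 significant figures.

819 m/s²

a is given directly by: a = v²/r.
v = 56.2 ft/s = 17.13 m/s; r = 14.1 in = 0.3581 m.
a = 819.3 m/s²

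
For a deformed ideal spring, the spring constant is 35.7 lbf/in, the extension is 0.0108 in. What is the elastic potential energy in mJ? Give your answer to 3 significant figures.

U is given directly by: U = ½kx².
k = 35.7 lbf/in = 6252 N/m; x = 0.0108 in = 2.743×10^-4 m.
U = 2.352×10^-4 J  (the unit combination reduces to kg·m²/s² = J)
2.352×10^-4 J × (1 mJ / 0.001000 J) = 0.2352 mJ

0.235 mJ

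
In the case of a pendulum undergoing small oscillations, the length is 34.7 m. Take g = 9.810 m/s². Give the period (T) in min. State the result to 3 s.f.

0.197 min

Directly: T = 2π√(L/g).
L = 34.7 m; g = 9.810 m/s².
T = 11.82 s
11.82 s × (1 min / 60.00 s) = 0.1970 min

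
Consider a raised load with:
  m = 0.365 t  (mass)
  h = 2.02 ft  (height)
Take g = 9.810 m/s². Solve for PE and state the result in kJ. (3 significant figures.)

Directly: PE = mgh.
m = 0.365 t = 365.0 kg; h = 2.02 ft = 0.6157 m; g = 9.810 m/s².
PE = 2205 J
2205 J × (1 kJ / 1000 J) = 2.205 kJ

2.20 kJ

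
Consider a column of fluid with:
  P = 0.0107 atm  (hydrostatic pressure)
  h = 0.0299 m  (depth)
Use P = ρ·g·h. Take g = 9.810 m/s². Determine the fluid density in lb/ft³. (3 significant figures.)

231 lb/ft³

Rearranging P = ρ·g·h for ρ: ρ = P/(g·h).
P = 0.0107 atm = 1084 Pa; h = 0.0299 m; g = 9.810 m/s².
ρ = 3696 kg/m³
3696 kg/m³ × (1 lb/ft³ / 16.02 kg/m³) = 230.7 lb/ft³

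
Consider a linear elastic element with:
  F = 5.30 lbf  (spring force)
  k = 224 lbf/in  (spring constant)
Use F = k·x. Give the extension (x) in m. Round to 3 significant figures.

6.01×10^-4 m

From Hooke's law: x = F/k.
F = 5.30 lbf = 23.58 N; k = 224 lbf/in = 39228 N/m.
x = 6.010×10^-4 m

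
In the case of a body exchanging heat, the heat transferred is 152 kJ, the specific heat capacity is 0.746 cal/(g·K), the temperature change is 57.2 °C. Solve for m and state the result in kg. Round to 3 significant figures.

0.851 kg

Rearranging: m = Q/(c·ΔT).
Q = 152 kJ = 1.520×10^5 J; c = 0.746 cal/(g·K) = 3121 J/(kg·K); ΔT = 57.2 °C = 57.20 K.
m = 0.8514 kg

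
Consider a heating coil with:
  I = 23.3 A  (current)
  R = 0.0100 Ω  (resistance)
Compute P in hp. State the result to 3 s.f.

0.00728 hp

Directly: P = I²R.
I = 23.3 A; R = 0.0100 Ω.
P = 5.429 W
5.429 W × (1 hp / 745.7 W) = 0.007280 hp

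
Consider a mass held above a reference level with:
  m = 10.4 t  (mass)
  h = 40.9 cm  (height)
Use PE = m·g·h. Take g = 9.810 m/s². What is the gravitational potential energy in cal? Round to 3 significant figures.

9970 cal

Directly: PE = mgh.
m = 10.4 t = 10400 kg; h = 40.9 cm = 0.4090 m; g = 9.810 m/s².
PE = 41728 J  (the unit combination reduces to kg·m²/s² = J)
41728 J × (1 cal / 4.184 J) = 9973 cal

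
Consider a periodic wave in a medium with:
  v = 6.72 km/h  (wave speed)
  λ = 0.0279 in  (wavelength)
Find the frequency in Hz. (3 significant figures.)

Rearranging v = f·λ for f: f = v/λ.
v = 6.72 km/h = 1.867 m/s; λ = 0.0279 in = 7.087×10^-4 m.
f = 2634 Hz

2630 Hz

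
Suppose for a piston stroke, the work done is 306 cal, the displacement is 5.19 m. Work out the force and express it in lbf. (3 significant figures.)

Solving W = F·d for F: F = W/d.
W = 306 cal = 1280 J; d = 5.19 m.
F = 246.7 N
246.7 N × (1 lbf / 4.448 N) = 55.46 lbf

55.5 lbf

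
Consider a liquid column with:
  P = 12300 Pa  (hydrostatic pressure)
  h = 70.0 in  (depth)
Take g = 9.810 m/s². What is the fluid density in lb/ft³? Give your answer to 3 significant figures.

Rearranging P = ρ·g·h for ρ: ρ = P/(g·h).
P = 12300 Pa; h = 70.0 in = 1.778 m; g = 9.810 m/s².
ρ = 705.2 kg/m³
705.2 kg/m³ × (1 lb/ft³ / 16.02 kg/m³) = 44.02 lb/ft³

44.0 lb/ft³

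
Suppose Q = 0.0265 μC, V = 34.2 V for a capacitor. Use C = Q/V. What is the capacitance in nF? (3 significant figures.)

C is given directly by: C = Q/V.
Q = 0.0265 μC = 2.650×10^-8 C; V = 34.2 V.
C = 7.749×10^-10 F
7.749×10^-10 F × (1 nF / 1.000×10^-9 F) = 0.7749 nF

0.775 nF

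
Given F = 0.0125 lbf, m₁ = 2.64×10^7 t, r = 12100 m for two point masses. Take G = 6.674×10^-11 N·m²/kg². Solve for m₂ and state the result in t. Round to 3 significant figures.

Rearranging: m₂ = F·r²/(G·m₁).
F = 0.0125 lbf = 0.05560 N; m₁ = 2.64×10^7 t = 2.640×10^10 kg; r = 12100 m; G = 6.674×10^-11 N·m²/kg².
m₂ = 4.620×10^6 kg
4.620×10^6 kg × (1 t / 1000 kg) = 4620 t

4620 t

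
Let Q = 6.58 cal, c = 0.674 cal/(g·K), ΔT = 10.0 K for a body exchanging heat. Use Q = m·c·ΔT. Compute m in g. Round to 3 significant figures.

0.976 g

Rearranging Q = m·c·ΔT for m: m = Q/(c·ΔT).
Q = 6.58 cal = 27.53 J; c = 0.674 cal/(g·K) = 2820 J/(kg·K); ΔT = 10.0 K.
m = 9.763×10^-4 kg
9.763×10^-4 kg × (1 g / 0.001000 kg) = 0.9763 g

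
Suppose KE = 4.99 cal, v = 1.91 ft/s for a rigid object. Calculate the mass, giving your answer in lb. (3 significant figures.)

Rearranging: m = 2·KE/v².
KE = 4.99 cal = 20.88 J; v = 1.91 ft/s = 0.5822 m/s.
m = 123.2 kg
123.2 kg × (1 lb / 0.4536 kg) = 271.6 lb

272 lb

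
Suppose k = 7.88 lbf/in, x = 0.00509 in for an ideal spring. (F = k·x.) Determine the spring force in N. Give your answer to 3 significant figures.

0.178 N

From Hooke's law: F = kx.
k = 7.88 lbf/in = 1380 N/m; x = 0.00509 in = 1.293×10^-4 m.
F = 0.1784 N  (the unit combination reduces to kg·m/s² = N)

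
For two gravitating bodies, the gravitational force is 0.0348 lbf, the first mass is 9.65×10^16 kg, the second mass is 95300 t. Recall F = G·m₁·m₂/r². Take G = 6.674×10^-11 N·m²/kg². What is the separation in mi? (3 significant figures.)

From Newton's law of gravitation: r = √(G·m₁m₂/F).
F = 0.0348 lbf = 0.1548 N; m₁ = 9.65×10^16 kg; m₂ = 95300 t = 9.530×10^7 kg; G = 6.674×10^-11 N·m²/kg².
r = 6.297×10^7 m
6.297×10^7 m × (1 mi / 1609 m) = 39127 mi

39100 mi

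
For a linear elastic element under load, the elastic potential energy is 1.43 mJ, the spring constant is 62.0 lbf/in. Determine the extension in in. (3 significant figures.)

Solving U = ½k·x² for x: x = √(2U/k).
U = 1.43 mJ = 0.001430 J; k = 62.0 lbf/in = 10858 N/m.
x = 5.132×10^-4 m
5.132×10^-4 m × (1 in / 0.02540 m) = 0.02021 in

0.0202 in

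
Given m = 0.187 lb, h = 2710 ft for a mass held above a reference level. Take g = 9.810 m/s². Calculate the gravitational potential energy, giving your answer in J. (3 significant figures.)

687 J

PE is given directly by: PE = mgh.
m = 0.187 lb = 0.08482 kg; h = 2710 ft = 826.0 m; g = 9.810 m/s².
PE = 687.3 J  (the unit combination reduces to kg·m²/s² = J)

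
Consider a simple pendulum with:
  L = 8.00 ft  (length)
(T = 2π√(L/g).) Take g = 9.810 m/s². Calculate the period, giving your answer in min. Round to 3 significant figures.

Directly: T = 2π√(L/g).
L = 8.00 ft = 2.438 m; g = 9.810 m/s².
T = 3.133 s
3.133 s × (1 min / 60.00 s) = 0.05221 min

0.0522 min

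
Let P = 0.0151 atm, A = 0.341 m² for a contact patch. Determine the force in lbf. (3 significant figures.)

117 lbf

Rearranging P = F/A for F: F = P·A.
P = 0.0151 atm = 1530 Pa; A = 0.341 m².
F = 521.7 N  (the unit combination reduces to kg·m/s² = N)
521.7 N × (1 lbf / 4.448 N) = 117.3 lbf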